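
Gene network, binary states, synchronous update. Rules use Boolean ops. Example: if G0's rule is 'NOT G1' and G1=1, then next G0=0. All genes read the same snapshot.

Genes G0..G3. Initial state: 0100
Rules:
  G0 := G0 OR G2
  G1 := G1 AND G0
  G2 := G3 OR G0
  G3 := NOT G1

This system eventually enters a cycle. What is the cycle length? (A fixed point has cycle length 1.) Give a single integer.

Answer: 1

Derivation:
Step 0: 0100
Step 1: G0=G0|G2=0|0=0 G1=G1&G0=1&0=0 G2=G3|G0=0|0=0 G3=NOT G1=NOT 1=0 -> 0000
Step 2: G0=G0|G2=0|0=0 G1=G1&G0=0&0=0 G2=G3|G0=0|0=0 G3=NOT G1=NOT 0=1 -> 0001
Step 3: G0=G0|G2=0|0=0 G1=G1&G0=0&0=0 G2=G3|G0=1|0=1 G3=NOT G1=NOT 0=1 -> 0011
Step 4: G0=G0|G2=0|1=1 G1=G1&G0=0&0=0 G2=G3|G0=1|0=1 G3=NOT G1=NOT 0=1 -> 1011
Step 5: G0=G0|G2=1|1=1 G1=G1&G0=0&1=0 G2=G3|G0=1|1=1 G3=NOT G1=NOT 0=1 -> 1011
State from step 5 equals state from step 4 -> cycle length 1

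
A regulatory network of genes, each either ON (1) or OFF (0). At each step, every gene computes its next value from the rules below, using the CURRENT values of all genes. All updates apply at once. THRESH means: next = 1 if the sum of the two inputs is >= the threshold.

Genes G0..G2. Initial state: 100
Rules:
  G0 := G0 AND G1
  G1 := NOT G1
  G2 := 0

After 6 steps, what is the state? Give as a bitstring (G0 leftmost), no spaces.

Step 1: G0=G0&G1=1&0=0 G1=NOT G1=NOT 0=1 G2=0(const) -> 010
Step 2: G0=G0&G1=0&1=0 G1=NOT G1=NOT 1=0 G2=0(const) -> 000
Step 3: G0=G0&G1=0&0=0 G1=NOT G1=NOT 0=1 G2=0(const) -> 010
Step 4: G0=G0&G1=0&1=0 G1=NOT G1=NOT 1=0 G2=0(const) -> 000
Step 5: G0=G0&G1=0&0=0 G1=NOT G1=NOT 0=1 G2=0(const) -> 010
Step 6: G0=G0&G1=0&1=0 G1=NOT G1=NOT 1=0 G2=0(const) -> 000

000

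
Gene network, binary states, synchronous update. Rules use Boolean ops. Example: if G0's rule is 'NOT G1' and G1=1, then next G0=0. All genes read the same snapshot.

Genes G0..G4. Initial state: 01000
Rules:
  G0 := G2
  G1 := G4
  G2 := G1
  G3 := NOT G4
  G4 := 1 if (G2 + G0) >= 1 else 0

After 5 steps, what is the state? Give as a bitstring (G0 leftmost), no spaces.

Step 1: G0=G2=0 G1=G4=0 G2=G1=1 G3=NOT G4=NOT 0=1 G4=(0+0>=1)=0 -> 00110
Step 2: G0=G2=1 G1=G4=0 G2=G1=0 G3=NOT G4=NOT 0=1 G4=(1+0>=1)=1 -> 10011
Step 3: G0=G2=0 G1=G4=1 G2=G1=0 G3=NOT G4=NOT 1=0 G4=(0+1>=1)=1 -> 01001
Step 4: G0=G2=0 G1=G4=1 G2=G1=1 G3=NOT G4=NOT 1=0 G4=(0+0>=1)=0 -> 01100
Step 5: G0=G2=1 G1=G4=0 G2=G1=1 G3=NOT G4=NOT 0=1 G4=(1+0>=1)=1 -> 10111

10111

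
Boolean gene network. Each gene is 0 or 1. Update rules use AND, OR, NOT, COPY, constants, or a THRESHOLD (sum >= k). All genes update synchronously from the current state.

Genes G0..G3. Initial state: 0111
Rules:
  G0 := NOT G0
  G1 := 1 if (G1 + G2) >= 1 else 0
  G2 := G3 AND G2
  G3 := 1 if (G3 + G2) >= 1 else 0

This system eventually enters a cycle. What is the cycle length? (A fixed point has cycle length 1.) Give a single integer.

Answer: 2

Derivation:
Step 0: 0111
Step 1: G0=NOT G0=NOT 0=1 G1=(1+1>=1)=1 G2=G3&G2=1&1=1 G3=(1+1>=1)=1 -> 1111
Step 2: G0=NOT G0=NOT 1=0 G1=(1+1>=1)=1 G2=G3&G2=1&1=1 G3=(1+1>=1)=1 -> 0111
State from step 2 equals state from step 0 -> cycle length 2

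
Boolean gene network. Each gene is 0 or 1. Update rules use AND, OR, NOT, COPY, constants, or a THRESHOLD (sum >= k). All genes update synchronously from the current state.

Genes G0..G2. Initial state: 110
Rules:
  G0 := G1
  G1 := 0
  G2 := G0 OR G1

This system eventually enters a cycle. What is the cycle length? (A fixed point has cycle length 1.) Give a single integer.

Step 0: 110
Step 1: G0=G1=1 G1=0(const) G2=G0|G1=1|1=1 -> 101
Step 2: G0=G1=0 G1=0(const) G2=G0|G1=1|0=1 -> 001
Step 3: G0=G1=0 G1=0(const) G2=G0|G1=0|0=0 -> 000
Step 4: G0=G1=0 G1=0(const) G2=G0|G1=0|0=0 -> 000
State from step 4 equals state from step 3 -> cycle length 1

Answer: 1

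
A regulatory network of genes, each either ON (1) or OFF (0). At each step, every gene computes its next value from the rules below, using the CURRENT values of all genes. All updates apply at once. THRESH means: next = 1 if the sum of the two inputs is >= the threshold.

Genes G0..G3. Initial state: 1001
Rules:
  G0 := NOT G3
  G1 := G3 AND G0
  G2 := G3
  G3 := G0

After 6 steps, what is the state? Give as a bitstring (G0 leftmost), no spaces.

Step 1: G0=NOT G3=NOT 1=0 G1=G3&G0=1&1=1 G2=G3=1 G3=G0=1 -> 0111
Step 2: G0=NOT G3=NOT 1=0 G1=G3&G0=1&0=0 G2=G3=1 G3=G0=0 -> 0010
Step 3: G0=NOT G3=NOT 0=1 G1=G3&G0=0&0=0 G2=G3=0 G3=G0=0 -> 1000
Step 4: G0=NOT G3=NOT 0=1 G1=G3&G0=0&1=0 G2=G3=0 G3=G0=1 -> 1001
Step 5: G0=NOT G3=NOT 1=0 G1=G3&G0=1&1=1 G2=G3=1 G3=G0=1 -> 0111
Step 6: G0=NOT G3=NOT 1=0 G1=G3&G0=1&0=0 G2=G3=1 G3=G0=0 -> 0010

0010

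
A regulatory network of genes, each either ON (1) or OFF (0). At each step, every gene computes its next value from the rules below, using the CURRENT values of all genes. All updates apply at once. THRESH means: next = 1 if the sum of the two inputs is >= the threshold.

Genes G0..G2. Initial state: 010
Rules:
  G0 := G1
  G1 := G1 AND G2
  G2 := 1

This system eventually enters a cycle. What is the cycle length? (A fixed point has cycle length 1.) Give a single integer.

Step 0: 010
Step 1: G0=G1=1 G1=G1&G2=1&0=0 G2=1(const) -> 101
Step 2: G0=G1=0 G1=G1&G2=0&1=0 G2=1(const) -> 001
Step 3: G0=G1=0 G1=G1&G2=0&1=0 G2=1(const) -> 001
State from step 3 equals state from step 2 -> cycle length 1

Answer: 1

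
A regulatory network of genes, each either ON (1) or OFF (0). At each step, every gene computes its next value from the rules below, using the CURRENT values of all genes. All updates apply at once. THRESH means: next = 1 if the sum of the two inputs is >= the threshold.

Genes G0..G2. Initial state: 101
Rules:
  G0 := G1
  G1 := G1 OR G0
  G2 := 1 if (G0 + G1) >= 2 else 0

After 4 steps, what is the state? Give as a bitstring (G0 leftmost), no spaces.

Step 1: G0=G1=0 G1=G1|G0=0|1=1 G2=(1+0>=2)=0 -> 010
Step 2: G0=G1=1 G1=G1|G0=1|0=1 G2=(0+1>=2)=0 -> 110
Step 3: G0=G1=1 G1=G1|G0=1|1=1 G2=(1+1>=2)=1 -> 111
Step 4: G0=G1=1 G1=G1|G0=1|1=1 G2=(1+1>=2)=1 -> 111

111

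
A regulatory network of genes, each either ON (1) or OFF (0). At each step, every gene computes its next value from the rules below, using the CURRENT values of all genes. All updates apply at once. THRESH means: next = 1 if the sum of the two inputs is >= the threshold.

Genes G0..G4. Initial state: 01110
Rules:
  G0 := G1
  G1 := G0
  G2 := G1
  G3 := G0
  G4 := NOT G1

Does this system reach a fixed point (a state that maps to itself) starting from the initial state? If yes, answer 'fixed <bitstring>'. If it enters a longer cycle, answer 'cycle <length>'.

Step 0: 01110
Step 1: G0=G1=1 G1=G0=0 G2=G1=1 G3=G0=0 G4=NOT G1=NOT 1=0 -> 10100
Step 2: G0=G1=0 G1=G0=1 G2=G1=0 G3=G0=1 G4=NOT G1=NOT 0=1 -> 01011
Step 3: G0=G1=1 G1=G0=0 G2=G1=1 G3=G0=0 G4=NOT G1=NOT 1=0 -> 10100
Cycle of length 2 starting at step 1 -> no fixed point

Answer: cycle 2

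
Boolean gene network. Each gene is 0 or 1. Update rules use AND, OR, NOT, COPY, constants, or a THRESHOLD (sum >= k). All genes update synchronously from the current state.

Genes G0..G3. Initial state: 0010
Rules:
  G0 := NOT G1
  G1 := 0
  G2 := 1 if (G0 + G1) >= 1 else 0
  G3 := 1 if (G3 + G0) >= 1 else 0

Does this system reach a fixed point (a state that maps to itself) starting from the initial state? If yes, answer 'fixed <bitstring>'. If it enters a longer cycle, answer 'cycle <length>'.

Answer: fixed 1011

Derivation:
Step 0: 0010
Step 1: G0=NOT G1=NOT 0=1 G1=0(const) G2=(0+0>=1)=0 G3=(0+0>=1)=0 -> 1000
Step 2: G0=NOT G1=NOT 0=1 G1=0(const) G2=(1+0>=1)=1 G3=(0+1>=1)=1 -> 1011
Step 3: G0=NOT G1=NOT 0=1 G1=0(const) G2=(1+0>=1)=1 G3=(1+1>=1)=1 -> 1011
Fixed point reached at step 2: 1011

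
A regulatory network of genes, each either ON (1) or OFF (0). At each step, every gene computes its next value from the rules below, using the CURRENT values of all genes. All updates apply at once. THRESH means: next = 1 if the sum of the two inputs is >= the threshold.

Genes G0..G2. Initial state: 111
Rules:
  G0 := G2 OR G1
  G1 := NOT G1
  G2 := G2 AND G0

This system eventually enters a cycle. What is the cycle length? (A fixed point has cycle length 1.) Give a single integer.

Step 0: 111
Step 1: G0=G2|G1=1|1=1 G1=NOT G1=NOT 1=0 G2=G2&G0=1&1=1 -> 101
Step 2: G0=G2|G1=1|0=1 G1=NOT G1=NOT 0=1 G2=G2&G0=1&1=1 -> 111
State from step 2 equals state from step 0 -> cycle length 2

Answer: 2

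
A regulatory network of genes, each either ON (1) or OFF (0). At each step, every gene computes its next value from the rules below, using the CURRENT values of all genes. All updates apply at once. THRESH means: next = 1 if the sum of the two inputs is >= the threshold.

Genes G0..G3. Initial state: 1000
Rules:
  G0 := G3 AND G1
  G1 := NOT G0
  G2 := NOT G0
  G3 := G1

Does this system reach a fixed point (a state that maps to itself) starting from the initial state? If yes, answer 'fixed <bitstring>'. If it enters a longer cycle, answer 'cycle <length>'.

Step 0: 1000
Step 1: G0=G3&G1=0&0=0 G1=NOT G0=NOT 1=0 G2=NOT G0=NOT 1=0 G3=G1=0 -> 0000
Step 2: G0=G3&G1=0&0=0 G1=NOT G0=NOT 0=1 G2=NOT G0=NOT 0=1 G3=G1=0 -> 0110
Step 3: G0=G3&G1=0&1=0 G1=NOT G0=NOT 0=1 G2=NOT G0=NOT 0=1 G3=G1=1 -> 0111
Step 4: G0=G3&G1=1&1=1 G1=NOT G0=NOT 0=1 G2=NOT G0=NOT 0=1 G3=G1=1 -> 1111
Step 5: G0=G3&G1=1&1=1 G1=NOT G0=NOT 1=0 G2=NOT G0=NOT 1=0 G3=G1=1 -> 1001
Step 6: G0=G3&G1=1&0=0 G1=NOT G0=NOT 1=0 G2=NOT G0=NOT 1=0 G3=G1=0 -> 0000
Cycle of length 5 starting at step 1 -> no fixed point

Answer: cycle 5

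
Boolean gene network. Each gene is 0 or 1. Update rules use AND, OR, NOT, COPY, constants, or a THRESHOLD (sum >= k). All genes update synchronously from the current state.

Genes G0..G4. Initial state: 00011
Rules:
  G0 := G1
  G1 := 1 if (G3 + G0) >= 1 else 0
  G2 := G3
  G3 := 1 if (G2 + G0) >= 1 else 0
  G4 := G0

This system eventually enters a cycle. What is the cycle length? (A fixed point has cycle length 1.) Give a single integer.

Answer: 1

Derivation:
Step 0: 00011
Step 1: G0=G1=0 G1=(1+0>=1)=1 G2=G3=1 G3=(0+0>=1)=0 G4=G0=0 -> 01100
Step 2: G0=G1=1 G1=(0+0>=1)=0 G2=G3=0 G3=(1+0>=1)=1 G4=G0=0 -> 10010
Step 3: G0=G1=0 G1=(1+1>=1)=1 G2=G3=1 G3=(0+1>=1)=1 G4=G0=1 -> 01111
Step 4: G0=G1=1 G1=(1+0>=1)=1 G2=G3=1 G3=(1+0>=1)=1 G4=G0=0 -> 11110
Step 5: G0=G1=1 G1=(1+1>=1)=1 G2=G3=1 G3=(1+1>=1)=1 G4=G0=1 -> 11111
Step 6: G0=G1=1 G1=(1+1>=1)=1 G2=G3=1 G3=(1+1>=1)=1 G4=G0=1 -> 11111
State from step 6 equals state from step 5 -> cycle length 1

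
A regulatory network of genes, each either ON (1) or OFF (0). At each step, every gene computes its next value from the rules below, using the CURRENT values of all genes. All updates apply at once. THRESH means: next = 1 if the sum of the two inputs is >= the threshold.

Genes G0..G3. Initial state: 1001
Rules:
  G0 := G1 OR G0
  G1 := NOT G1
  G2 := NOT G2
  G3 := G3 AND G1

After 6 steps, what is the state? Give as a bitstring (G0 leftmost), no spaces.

Step 1: G0=G1|G0=0|1=1 G1=NOT G1=NOT 0=1 G2=NOT G2=NOT 0=1 G3=G3&G1=1&0=0 -> 1110
Step 2: G0=G1|G0=1|1=1 G1=NOT G1=NOT 1=0 G2=NOT G2=NOT 1=0 G3=G3&G1=0&1=0 -> 1000
Step 3: G0=G1|G0=0|1=1 G1=NOT G1=NOT 0=1 G2=NOT G2=NOT 0=1 G3=G3&G1=0&0=0 -> 1110
Step 4: G0=G1|G0=1|1=1 G1=NOT G1=NOT 1=0 G2=NOT G2=NOT 1=0 G3=G3&G1=0&1=0 -> 1000
Step 5: G0=G1|G0=0|1=1 G1=NOT G1=NOT 0=1 G2=NOT G2=NOT 0=1 G3=G3&G1=0&0=0 -> 1110
Step 6: G0=G1|G0=1|1=1 G1=NOT G1=NOT 1=0 G2=NOT G2=NOT 1=0 G3=G3&G1=0&1=0 -> 1000

1000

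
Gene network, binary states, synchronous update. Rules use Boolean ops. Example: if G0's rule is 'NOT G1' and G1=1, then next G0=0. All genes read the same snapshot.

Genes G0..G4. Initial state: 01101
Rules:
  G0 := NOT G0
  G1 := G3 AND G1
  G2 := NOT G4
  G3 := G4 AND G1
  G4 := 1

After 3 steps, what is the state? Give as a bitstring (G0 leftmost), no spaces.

Step 1: G0=NOT G0=NOT 0=1 G1=G3&G1=0&1=0 G2=NOT G4=NOT 1=0 G3=G4&G1=1&1=1 G4=1(const) -> 10011
Step 2: G0=NOT G0=NOT 1=0 G1=G3&G1=1&0=0 G2=NOT G4=NOT 1=0 G3=G4&G1=1&0=0 G4=1(const) -> 00001
Step 3: G0=NOT G0=NOT 0=1 G1=G3&G1=0&0=0 G2=NOT G4=NOT 1=0 G3=G4&G1=1&0=0 G4=1(const) -> 10001

10001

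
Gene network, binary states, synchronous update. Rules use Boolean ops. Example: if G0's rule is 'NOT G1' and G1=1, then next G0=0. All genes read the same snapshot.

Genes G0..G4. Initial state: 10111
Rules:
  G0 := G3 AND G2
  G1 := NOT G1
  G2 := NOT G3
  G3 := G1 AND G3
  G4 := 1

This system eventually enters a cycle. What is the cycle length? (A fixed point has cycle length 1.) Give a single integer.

Answer: 2

Derivation:
Step 0: 10111
Step 1: G0=G3&G2=1&1=1 G1=NOT G1=NOT 0=1 G2=NOT G3=NOT 1=0 G3=G1&G3=0&1=0 G4=1(const) -> 11001
Step 2: G0=G3&G2=0&0=0 G1=NOT G1=NOT 1=0 G2=NOT G3=NOT 0=1 G3=G1&G3=1&0=0 G4=1(const) -> 00101
Step 3: G0=G3&G2=0&1=0 G1=NOT G1=NOT 0=1 G2=NOT G3=NOT 0=1 G3=G1&G3=0&0=0 G4=1(const) -> 01101
Step 4: G0=G3&G2=0&1=0 G1=NOT G1=NOT 1=0 G2=NOT G3=NOT 0=1 G3=G1&G3=1&0=0 G4=1(const) -> 00101
State from step 4 equals state from step 2 -> cycle length 2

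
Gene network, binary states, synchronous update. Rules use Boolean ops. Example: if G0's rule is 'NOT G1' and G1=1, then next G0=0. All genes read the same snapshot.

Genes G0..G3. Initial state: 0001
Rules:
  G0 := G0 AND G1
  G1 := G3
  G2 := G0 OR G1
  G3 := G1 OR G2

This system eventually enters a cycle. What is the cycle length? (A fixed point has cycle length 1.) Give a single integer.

Step 0: 0001
Step 1: G0=G0&G1=0&0=0 G1=G3=1 G2=G0|G1=0|0=0 G3=G1|G2=0|0=0 -> 0100
Step 2: G0=G0&G1=0&1=0 G1=G3=0 G2=G0|G1=0|1=1 G3=G1|G2=1|0=1 -> 0011
Step 3: G0=G0&G1=0&0=0 G1=G3=1 G2=G0|G1=0|0=0 G3=G1|G2=0|1=1 -> 0101
Step 4: G0=G0&G1=0&1=0 G1=G3=1 G2=G0|G1=0|1=1 G3=G1|G2=1|0=1 -> 0111
Step 5: G0=G0&G1=0&1=0 G1=G3=1 G2=G0|G1=0|1=1 G3=G1|G2=1|1=1 -> 0111
State from step 5 equals state from step 4 -> cycle length 1

Answer: 1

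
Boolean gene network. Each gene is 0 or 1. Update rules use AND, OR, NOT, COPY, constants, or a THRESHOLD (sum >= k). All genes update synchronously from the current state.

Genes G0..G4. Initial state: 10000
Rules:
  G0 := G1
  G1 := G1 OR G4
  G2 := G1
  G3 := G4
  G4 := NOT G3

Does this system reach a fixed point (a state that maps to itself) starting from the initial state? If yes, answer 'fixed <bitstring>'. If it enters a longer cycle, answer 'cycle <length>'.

Answer: cycle 4

Derivation:
Step 0: 10000
Step 1: G0=G1=0 G1=G1|G4=0|0=0 G2=G1=0 G3=G4=0 G4=NOT G3=NOT 0=1 -> 00001
Step 2: G0=G1=0 G1=G1|G4=0|1=1 G2=G1=0 G3=G4=1 G4=NOT G3=NOT 0=1 -> 01011
Step 3: G0=G1=1 G1=G1|G4=1|1=1 G2=G1=1 G3=G4=1 G4=NOT G3=NOT 1=0 -> 11110
Step 4: G0=G1=1 G1=G1|G4=1|0=1 G2=G1=1 G3=G4=0 G4=NOT G3=NOT 1=0 -> 11100
Step 5: G0=G1=1 G1=G1|G4=1|0=1 G2=G1=1 G3=G4=0 G4=NOT G3=NOT 0=1 -> 11101
Step 6: G0=G1=1 G1=G1|G4=1|1=1 G2=G1=1 G3=G4=1 G4=NOT G3=NOT 0=1 -> 11111
Step 7: G0=G1=1 G1=G1|G4=1|1=1 G2=G1=1 G3=G4=1 G4=NOT G3=NOT 1=0 -> 11110
Cycle of length 4 starting at step 3 -> no fixed point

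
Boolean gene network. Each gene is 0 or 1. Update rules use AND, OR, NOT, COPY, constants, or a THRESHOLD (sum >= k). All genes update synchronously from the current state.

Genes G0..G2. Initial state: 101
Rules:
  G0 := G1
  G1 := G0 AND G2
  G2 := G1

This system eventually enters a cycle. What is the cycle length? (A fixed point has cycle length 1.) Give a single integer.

Step 0: 101
Step 1: G0=G1=0 G1=G0&G2=1&1=1 G2=G1=0 -> 010
Step 2: G0=G1=1 G1=G0&G2=0&0=0 G2=G1=1 -> 101
State from step 2 equals state from step 0 -> cycle length 2

Answer: 2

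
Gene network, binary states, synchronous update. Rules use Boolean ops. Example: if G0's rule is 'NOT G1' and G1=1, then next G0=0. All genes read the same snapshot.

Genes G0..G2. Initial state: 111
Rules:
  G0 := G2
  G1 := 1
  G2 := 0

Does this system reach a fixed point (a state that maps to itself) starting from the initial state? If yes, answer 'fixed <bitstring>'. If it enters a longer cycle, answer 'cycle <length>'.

Answer: fixed 010

Derivation:
Step 0: 111
Step 1: G0=G2=1 G1=1(const) G2=0(const) -> 110
Step 2: G0=G2=0 G1=1(const) G2=0(const) -> 010
Step 3: G0=G2=0 G1=1(const) G2=0(const) -> 010
Fixed point reached at step 2: 010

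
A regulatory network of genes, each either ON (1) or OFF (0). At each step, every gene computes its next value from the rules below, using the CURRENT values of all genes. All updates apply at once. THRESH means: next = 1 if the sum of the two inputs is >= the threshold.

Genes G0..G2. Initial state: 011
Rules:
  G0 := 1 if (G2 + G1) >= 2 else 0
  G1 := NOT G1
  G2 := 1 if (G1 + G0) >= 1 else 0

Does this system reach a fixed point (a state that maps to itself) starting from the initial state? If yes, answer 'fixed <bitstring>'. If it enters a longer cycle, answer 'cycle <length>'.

Step 0: 011
Step 1: G0=(1+1>=2)=1 G1=NOT G1=NOT 1=0 G2=(1+0>=1)=1 -> 101
Step 2: G0=(1+0>=2)=0 G1=NOT G1=NOT 0=1 G2=(0+1>=1)=1 -> 011
Cycle of length 2 starting at step 0 -> no fixed point

Answer: cycle 2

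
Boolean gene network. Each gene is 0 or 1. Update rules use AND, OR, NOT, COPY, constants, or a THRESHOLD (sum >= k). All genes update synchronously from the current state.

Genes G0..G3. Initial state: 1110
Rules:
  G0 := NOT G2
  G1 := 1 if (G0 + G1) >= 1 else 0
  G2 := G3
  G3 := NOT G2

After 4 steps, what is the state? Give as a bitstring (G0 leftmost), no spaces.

Step 1: G0=NOT G2=NOT 1=0 G1=(1+1>=1)=1 G2=G3=0 G3=NOT G2=NOT 1=0 -> 0100
Step 2: G0=NOT G2=NOT 0=1 G1=(0+1>=1)=1 G2=G3=0 G3=NOT G2=NOT 0=1 -> 1101
Step 3: G0=NOT G2=NOT 0=1 G1=(1+1>=1)=1 G2=G3=1 G3=NOT G2=NOT 0=1 -> 1111
Step 4: G0=NOT G2=NOT 1=0 G1=(1+1>=1)=1 G2=G3=1 G3=NOT G2=NOT 1=0 -> 0110

0110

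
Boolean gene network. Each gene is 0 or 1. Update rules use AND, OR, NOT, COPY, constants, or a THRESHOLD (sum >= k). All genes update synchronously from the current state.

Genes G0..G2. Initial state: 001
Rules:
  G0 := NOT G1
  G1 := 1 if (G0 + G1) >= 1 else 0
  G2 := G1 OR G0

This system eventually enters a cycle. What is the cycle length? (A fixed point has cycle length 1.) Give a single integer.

Answer: 1

Derivation:
Step 0: 001
Step 1: G0=NOT G1=NOT 0=1 G1=(0+0>=1)=0 G2=G1|G0=0|0=0 -> 100
Step 2: G0=NOT G1=NOT 0=1 G1=(1+0>=1)=1 G2=G1|G0=0|1=1 -> 111
Step 3: G0=NOT G1=NOT 1=0 G1=(1+1>=1)=1 G2=G1|G0=1|1=1 -> 011
Step 4: G0=NOT G1=NOT 1=0 G1=(0+1>=1)=1 G2=G1|G0=1|0=1 -> 011
State from step 4 equals state from step 3 -> cycle length 1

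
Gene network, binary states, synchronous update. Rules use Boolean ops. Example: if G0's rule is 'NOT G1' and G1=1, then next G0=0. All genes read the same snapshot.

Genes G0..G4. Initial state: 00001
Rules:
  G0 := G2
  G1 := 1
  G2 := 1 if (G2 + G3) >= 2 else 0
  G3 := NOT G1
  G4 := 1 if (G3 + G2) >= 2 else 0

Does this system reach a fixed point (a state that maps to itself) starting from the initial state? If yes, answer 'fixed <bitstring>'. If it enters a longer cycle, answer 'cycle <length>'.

Step 0: 00001
Step 1: G0=G2=0 G1=1(const) G2=(0+0>=2)=0 G3=NOT G1=NOT 0=1 G4=(0+0>=2)=0 -> 01010
Step 2: G0=G2=0 G1=1(const) G2=(0+1>=2)=0 G3=NOT G1=NOT 1=0 G4=(1+0>=2)=0 -> 01000
Step 3: G0=G2=0 G1=1(const) G2=(0+0>=2)=0 G3=NOT G1=NOT 1=0 G4=(0+0>=2)=0 -> 01000
Fixed point reached at step 2: 01000

Answer: fixed 01000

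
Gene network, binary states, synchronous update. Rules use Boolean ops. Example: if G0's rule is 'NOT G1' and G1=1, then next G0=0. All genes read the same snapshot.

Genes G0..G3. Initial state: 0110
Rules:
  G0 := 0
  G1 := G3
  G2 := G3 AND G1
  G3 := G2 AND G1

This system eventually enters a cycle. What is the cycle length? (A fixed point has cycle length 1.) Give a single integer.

Answer: 1

Derivation:
Step 0: 0110
Step 1: G0=0(const) G1=G3=0 G2=G3&G1=0&1=0 G3=G2&G1=1&1=1 -> 0001
Step 2: G0=0(const) G1=G3=1 G2=G3&G1=1&0=0 G3=G2&G1=0&0=0 -> 0100
Step 3: G0=0(const) G1=G3=0 G2=G3&G1=0&1=0 G3=G2&G1=0&1=0 -> 0000
Step 4: G0=0(const) G1=G3=0 G2=G3&G1=0&0=0 G3=G2&G1=0&0=0 -> 0000
State from step 4 equals state from step 3 -> cycle length 1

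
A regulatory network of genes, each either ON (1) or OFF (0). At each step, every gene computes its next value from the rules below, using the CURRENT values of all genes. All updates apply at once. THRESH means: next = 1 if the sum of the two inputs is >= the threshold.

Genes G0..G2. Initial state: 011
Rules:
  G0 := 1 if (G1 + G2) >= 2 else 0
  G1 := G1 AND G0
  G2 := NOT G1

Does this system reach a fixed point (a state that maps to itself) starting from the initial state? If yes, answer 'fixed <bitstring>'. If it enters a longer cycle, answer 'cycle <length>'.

Step 0: 011
Step 1: G0=(1+1>=2)=1 G1=G1&G0=1&0=0 G2=NOT G1=NOT 1=0 -> 100
Step 2: G0=(0+0>=2)=0 G1=G1&G0=0&1=0 G2=NOT G1=NOT 0=1 -> 001
Step 3: G0=(0+1>=2)=0 G1=G1&G0=0&0=0 G2=NOT G1=NOT 0=1 -> 001
Fixed point reached at step 2: 001

Answer: fixed 001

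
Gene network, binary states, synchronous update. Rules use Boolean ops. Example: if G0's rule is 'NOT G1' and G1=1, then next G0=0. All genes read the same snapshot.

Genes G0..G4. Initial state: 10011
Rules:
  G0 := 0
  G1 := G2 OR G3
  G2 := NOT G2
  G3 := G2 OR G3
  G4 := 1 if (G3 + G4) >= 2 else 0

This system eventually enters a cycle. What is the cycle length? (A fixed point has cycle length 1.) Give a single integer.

Answer: 2

Derivation:
Step 0: 10011
Step 1: G0=0(const) G1=G2|G3=0|1=1 G2=NOT G2=NOT 0=1 G3=G2|G3=0|1=1 G4=(1+1>=2)=1 -> 01111
Step 2: G0=0(const) G1=G2|G3=1|1=1 G2=NOT G2=NOT 1=0 G3=G2|G3=1|1=1 G4=(1+1>=2)=1 -> 01011
Step 3: G0=0(const) G1=G2|G3=0|1=1 G2=NOT G2=NOT 0=1 G3=G2|G3=0|1=1 G4=(1+1>=2)=1 -> 01111
State from step 3 equals state from step 1 -> cycle length 2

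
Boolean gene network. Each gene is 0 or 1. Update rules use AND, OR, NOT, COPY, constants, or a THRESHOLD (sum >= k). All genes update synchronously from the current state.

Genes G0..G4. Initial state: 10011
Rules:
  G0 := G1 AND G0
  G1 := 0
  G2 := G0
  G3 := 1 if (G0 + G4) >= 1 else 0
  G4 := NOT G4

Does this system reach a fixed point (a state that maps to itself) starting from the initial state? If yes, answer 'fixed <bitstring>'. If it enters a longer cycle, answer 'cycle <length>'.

Answer: cycle 2

Derivation:
Step 0: 10011
Step 1: G0=G1&G0=0&1=0 G1=0(const) G2=G0=1 G3=(1+1>=1)=1 G4=NOT G4=NOT 1=0 -> 00110
Step 2: G0=G1&G0=0&0=0 G1=0(const) G2=G0=0 G3=(0+0>=1)=0 G4=NOT G4=NOT 0=1 -> 00001
Step 3: G0=G1&G0=0&0=0 G1=0(const) G2=G0=0 G3=(0+1>=1)=1 G4=NOT G4=NOT 1=0 -> 00010
Step 4: G0=G1&G0=0&0=0 G1=0(const) G2=G0=0 G3=(0+0>=1)=0 G4=NOT G4=NOT 0=1 -> 00001
Cycle of length 2 starting at step 2 -> no fixed point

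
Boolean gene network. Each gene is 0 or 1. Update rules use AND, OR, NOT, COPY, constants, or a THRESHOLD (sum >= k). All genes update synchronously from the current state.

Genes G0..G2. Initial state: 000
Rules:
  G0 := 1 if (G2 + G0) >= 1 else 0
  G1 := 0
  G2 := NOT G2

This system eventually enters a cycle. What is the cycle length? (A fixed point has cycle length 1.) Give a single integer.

Answer: 2

Derivation:
Step 0: 000
Step 1: G0=(0+0>=1)=0 G1=0(const) G2=NOT G2=NOT 0=1 -> 001
Step 2: G0=(1+0>=1)=1 G1=0(const) G2=NOT G2=NOT 1=0 -> 100
Step 3: G0=(0+1>=1)=1 G1=0(const) G2=NOT G2=NOT 0=1 -> 101
Step 4: G0=(1+1>=1)=1 G1=0(const) G2=NOT G2=NOT 1=0 -> 100
State from step 4 equals state from step 2 -> cycle length 2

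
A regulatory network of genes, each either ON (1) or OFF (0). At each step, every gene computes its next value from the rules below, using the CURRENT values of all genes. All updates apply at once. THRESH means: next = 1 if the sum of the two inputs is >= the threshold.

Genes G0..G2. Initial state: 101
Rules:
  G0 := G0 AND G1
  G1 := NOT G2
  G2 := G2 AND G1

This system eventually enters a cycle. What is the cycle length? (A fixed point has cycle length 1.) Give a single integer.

Step 0: 101
Step 1: G0=G0&G1=1&0=0 G1=NOT G2=NOT 1=0 G2=G2&G1=1&0=0 -> 000
Step 2: G0=G0&G1=0&0=0 G1=NOT G2=NOT 0=1 G2=G2&G1=0&0=0 -> 010
Step 3: G0=G0&G1=0&1=0 G1=NOT G2=NOT 0=1 G2=G2&G1=0&1=0 -> 010
State from step 3 equals state from step 2 -> cycle length 1

Answer: 1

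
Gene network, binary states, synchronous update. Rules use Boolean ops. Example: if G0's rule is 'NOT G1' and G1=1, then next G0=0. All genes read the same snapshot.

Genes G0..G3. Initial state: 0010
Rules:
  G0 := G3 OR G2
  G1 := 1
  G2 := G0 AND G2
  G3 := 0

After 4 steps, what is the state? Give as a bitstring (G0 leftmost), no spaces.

Step 1: G0=G3|G2=0|1=1 G1=1(const) G2=G0&G2=0&1=0 G3=0(const) -> 1100
Step 2: G0=G3|G2=0|0=0 G1=1(const) G2=G0&G2=1&0=0 G3=0(const) -> 0100
Step 3: G0=G3|G2=0|0=0 G1=1(const) G2=G0&G2=0&0=0 G3=0(const) -> 0100
Step 4: G0=G3|G2=0|0=0 G1=1(const) G2=G0&G2=0&0=0 G3=0(const) -> 0100

0100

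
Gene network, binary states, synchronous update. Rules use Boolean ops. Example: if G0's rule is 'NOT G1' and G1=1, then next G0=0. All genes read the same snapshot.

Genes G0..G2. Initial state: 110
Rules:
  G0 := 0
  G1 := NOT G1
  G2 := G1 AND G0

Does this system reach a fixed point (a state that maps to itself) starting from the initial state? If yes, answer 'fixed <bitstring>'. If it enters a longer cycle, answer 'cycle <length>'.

Answer: cycle 2

Derivation:
Step 0: 110
Step 1: G0=0(const) G1=NOT G1=NOT 1=0 G2=G1&G0=1&1=1 -> 001
Step 2: G0=0(const) G1=NOT G1=NOT 0=1 G2=G1&G0=0&0=0 -> 010
Step 3: G0=0(const) G1=NOT G1=NOT 1=0 G2=G1&G0=1&0=0 -> 000
Step 4: G0=0(const) G1=NOT G1=NOT 0=1 G2=G1&G0=0&0=0 -> 010
Cycle of length 2 starting at step 2 -> no fixed point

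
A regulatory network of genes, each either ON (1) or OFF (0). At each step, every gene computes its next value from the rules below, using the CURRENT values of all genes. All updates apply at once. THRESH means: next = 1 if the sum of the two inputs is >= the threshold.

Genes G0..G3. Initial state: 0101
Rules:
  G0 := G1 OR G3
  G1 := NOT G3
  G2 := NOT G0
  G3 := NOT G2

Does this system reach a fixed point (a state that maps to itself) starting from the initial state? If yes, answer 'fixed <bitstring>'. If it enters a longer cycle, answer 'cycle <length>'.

Step 0: 0101
Step 1: G0=G1|G3=1|1=1 G1=NOT G3=NOT 1=0 G2=NOT G0=NOT 0=1 G3=NOT G2=NOT 0=1 -> 1011
Step 2: G0=G1|G3=0|1=1 G1=NOT G3=NOT 1=0 G2=NOT G0=NOT 1=0 G3=NOT G2=NOT 1=0 -> 1000
Step 3: G0=G1|G3=0|0=0 G1=NOT G3=NOT 0=1 G2=NOT G0=NOT 1=0 G3=NOT G2=NOT 0=1 -> 0101
Cycle of length 3 starting at step 0 -> no fixed point

Answer: cycle 3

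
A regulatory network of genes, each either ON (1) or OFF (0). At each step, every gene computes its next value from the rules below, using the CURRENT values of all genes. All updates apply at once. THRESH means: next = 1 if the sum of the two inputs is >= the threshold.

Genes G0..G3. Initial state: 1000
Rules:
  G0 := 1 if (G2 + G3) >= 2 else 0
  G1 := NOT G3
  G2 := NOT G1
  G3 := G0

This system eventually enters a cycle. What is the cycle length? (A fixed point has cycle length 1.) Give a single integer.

Step 0: 1000
Step 1: G0=(0+0>=2)=0 G1=NOT G3=NOT 0=1 G2=NOT G1=NOT 0=1 G3=G0=1 -> 0111
Step 2: G0=(1+1>=2)=1 G1=NOT G3=NOT 1=0 G2=NOT G1=NOT 1=0 G3=G0=0 -> 1000
State from step 2 equals state from step 0 -> cycle length 2

Answer: 2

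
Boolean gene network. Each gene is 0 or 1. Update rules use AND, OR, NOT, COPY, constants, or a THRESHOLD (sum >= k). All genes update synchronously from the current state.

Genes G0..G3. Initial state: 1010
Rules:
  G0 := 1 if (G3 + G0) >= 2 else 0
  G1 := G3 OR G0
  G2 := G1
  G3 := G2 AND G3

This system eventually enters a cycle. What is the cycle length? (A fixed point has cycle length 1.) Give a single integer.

Step 0: 1010
Step 1: G0=(0+1>=2)=0 G1=G3|G0=0|1=1 G2=G1=0 G3=G2&G3=1&0=0 -> 0100
Step 2: G0=(0+0>=2)=0 G1=G3|G0=0|0=0 G2=G1=1 G3=G2&G3=0&0=0 -> 0010
Step 3: G0=(0+0>=2)=0 G1=G3|G0=0|0=0 G2=G1=0 G3=G2&G3=1&0=0 -> 0000
Step 4: G0=(0+0>=2)=0 G1=G3|G0=0|0=0 G2=G1=0 G3=G2&G3=0&0=0 -> 0000
State from step 4 equals state from step 3 -> cycle length 1

Answer: 1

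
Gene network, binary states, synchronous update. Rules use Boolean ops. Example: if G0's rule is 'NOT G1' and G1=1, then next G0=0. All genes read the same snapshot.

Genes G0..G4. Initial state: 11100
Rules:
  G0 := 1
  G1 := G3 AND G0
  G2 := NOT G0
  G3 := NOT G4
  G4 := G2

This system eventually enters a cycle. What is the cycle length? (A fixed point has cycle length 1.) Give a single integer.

Step 0: 11100
Step 1: G0=1(const) G1=G3&G0=0&1=0 G2=NOT G0=NOT 1=0 G3=NOT G4=NOT 0=1 G4=G2=1 -> 10011
Step 2: G0=1(const) G1=G3&G0=1&1=1 G2=NOT G0=NOT 1=0 G3=NOT G4=NOT 1=0 G4=G2=0 -> 11000
Step 3: G0=1(const) G1=G3&G0=0&1=0 G2=NOT G0=NOT 1=0 G3=NOT G4=NOT 0=1 G4=G2=0 -> 10010
Step 4: G0=1(const) G1=G3&G0=1&1=1 G2=NOT G0=NOT 1=0 G3=NOT G4=NOT 0=1 G4=G2=0 -> 11010
Step 5: G0=1(const) G1=G3&G0=1&1=1 G2=NOT G0=NOT 1=0 G3=NOT G4=NOT 0=1 G4=G2=0 -> 11010
State from step 5 equals state from step 4 -> cycle length 1

Answer: 1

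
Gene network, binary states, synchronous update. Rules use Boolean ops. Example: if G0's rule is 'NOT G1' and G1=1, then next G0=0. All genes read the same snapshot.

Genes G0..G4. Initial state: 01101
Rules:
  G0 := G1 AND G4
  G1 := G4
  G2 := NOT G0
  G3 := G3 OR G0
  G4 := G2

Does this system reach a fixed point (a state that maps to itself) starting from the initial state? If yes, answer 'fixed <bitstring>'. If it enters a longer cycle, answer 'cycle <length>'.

Step 0: 01101
Step 1: G0=G1&G4=1&1=1 G1=G4=1 G2=NOT G0=NOT 0=1 G3=G3|G0=0|0=0 G4=G2=1 -> 11101
Step 2: G0=G1&G4=1&1=1 G1=G4=1 G2=NOT G0=NOT 1=0 G3=G3|G0=0|1=1 G4=G2=1 -> 11011
Step 3: G0=G1&G4=1&1=1 G1=G4=1 G2=NOT G0=NOT 1=0 G3=G3|G0=1|1=1 G4=G2=0 -> 11010
Step 4: G0=G1&G4=1&0=0 G1=G4=0 G2=NOT G0=NOT 1=0 G3=G3|G0=1|1=1 G4=G2=0 -> 00010
Step 5: G0=G1&G4=0&0=0 G1=G4=0 G2=NOT G0=NOT 0=1 G3=G3|G0=1|0=1 G4=G2=0 -> 00110
Step 6: G0=G1&G4=0&0=0 G1=G4=0 G2=NOT G0=NOT 0=1 G3=G3|G0=1|0=1 G4=G2=1 -> 00111
Step 7: G0=G1&G4=0&1=0 G1=G4=1 G2=NOT G0=NOT 0=1 G3=G3|G0=1|0=1 G4=G2=1 -> 01111
Step 8: G0=G1&G4=1&1=1 G1=G4=1 G2=NOT G0=NOT 0=1 G3=G3|G0=1|0=1 G4=G2=1 -> 11111
Step 9: G0=G1&G4=1&1=1 G1=G4=1 G2=NOT G0=NOT 1=0 G3=G3|G0=1|1=1 G4=G2=1 -> 11011
Cycle of length 7 starting at step 2 -> no fixed point

Answer: cycle 7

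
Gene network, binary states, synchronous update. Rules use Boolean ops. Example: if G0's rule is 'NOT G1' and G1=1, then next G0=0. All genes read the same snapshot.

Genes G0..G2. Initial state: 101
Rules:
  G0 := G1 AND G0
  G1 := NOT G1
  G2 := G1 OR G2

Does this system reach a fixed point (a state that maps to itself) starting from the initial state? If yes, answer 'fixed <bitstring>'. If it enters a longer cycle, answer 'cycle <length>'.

Step 0: 101
Step 1: G0=G1&G0=0&1=0 G1=NOT G1=NOT 0=1 G2=G1|G2=0|1=1 -> 011
Step 2: G0=G1&G0=1&0=0 G1=NOT G1=NOT 1=0 G2=G1|G2=1|1=1 -> 001
Step 3: G0=G1&G0=0&0=0 G1=NOT G1=NOT 0=1 G2=G1|G2=0|1=1 -> 011
Cycle of length 2 starting at step 1 -> no fixed point

Answer: cycle 2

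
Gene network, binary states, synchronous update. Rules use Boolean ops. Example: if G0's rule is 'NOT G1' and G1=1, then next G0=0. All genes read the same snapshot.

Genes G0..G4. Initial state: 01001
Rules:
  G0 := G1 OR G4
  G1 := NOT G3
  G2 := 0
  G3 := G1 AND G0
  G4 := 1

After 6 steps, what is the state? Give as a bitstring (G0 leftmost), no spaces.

Step 1: G0=G1|G4=1|1=1 G1=NOT G3=NOT 0=1 G2=0(const) G3=G1&G0=1&0=0 G4=1(const) -> 11001
Step 2: G0=G1|G4=1|1=1 G1=NOT G3=NOT 0=1 G2=0(const) G3=G1&G0=1&1=1 G4=1(const) -> 11011
Step 3: G0=G1|G4=1|1=1 G1=NOT G3=NOT 1=0 G2=0(const) G3=G1&G0=1&1=1 G4=1(const) -> 10011
Step 4: G0=G1|G4=0|1=1 G1=NOT G3=NOT 1=0 G2=0(const) G3=G1&G0=0&1=0 G4=1(const) -> 10001
Step 5: G0=G1|G4=0|1=1 G1=NOT G3=NOT 0=1 G2=0(const) G3=G1&G0=0&1=0 G4=1(const) -> 11001
Step 6: G0=G1|G4=1|1=1 G1=NOT G3=NOT 0=1 G2=0(const) G3=G1&G0=1&1=1 G4=1(const) -> 11011

11011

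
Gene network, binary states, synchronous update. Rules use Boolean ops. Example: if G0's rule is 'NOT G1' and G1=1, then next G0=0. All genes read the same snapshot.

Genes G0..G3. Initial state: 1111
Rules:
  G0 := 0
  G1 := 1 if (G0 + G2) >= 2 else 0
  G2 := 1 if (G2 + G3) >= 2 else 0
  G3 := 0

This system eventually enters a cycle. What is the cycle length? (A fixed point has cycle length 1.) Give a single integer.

Step 0: 1111
Step 1: G0=0(const) G1=(1+1>=2)=1 G2=(1+1>=2)=1 G3=0(const) -> 0110
Step 2: G0=0(const) G1=(0+1>=2)=0 G2=(1+0>=2)=0 G3=0(const) -> 0000
Step 3: G0=0(const) G1=(0+0>=2)=0 G2=(0+0>=2)=0 G3=0(const) -> 0000
State from step 3 equals state from step 2 -> cycle length 1

Answer: 1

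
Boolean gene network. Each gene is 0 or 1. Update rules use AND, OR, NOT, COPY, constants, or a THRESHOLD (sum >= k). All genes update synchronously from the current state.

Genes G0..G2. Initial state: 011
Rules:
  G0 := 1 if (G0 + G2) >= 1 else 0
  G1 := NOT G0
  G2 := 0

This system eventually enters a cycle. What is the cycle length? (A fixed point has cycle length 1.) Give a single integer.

Answer: 1

Derivation:
Step 0: 011
Step 1: G0=(0+1>=1)=1 G1=NOT G0=NOT 0=1 G2=0(const) -> 110
Step 2: G0=(1+0>=1)=1 G1=NOT G0=NOT 1=0 G2=0(const) -> 100
Step 3: G0=(1+0>=1)=1 G1=NOT G0=NOT 1=0 G2=0(const) -> 100
State from step 3 equals state from step 2 -> cycle length 1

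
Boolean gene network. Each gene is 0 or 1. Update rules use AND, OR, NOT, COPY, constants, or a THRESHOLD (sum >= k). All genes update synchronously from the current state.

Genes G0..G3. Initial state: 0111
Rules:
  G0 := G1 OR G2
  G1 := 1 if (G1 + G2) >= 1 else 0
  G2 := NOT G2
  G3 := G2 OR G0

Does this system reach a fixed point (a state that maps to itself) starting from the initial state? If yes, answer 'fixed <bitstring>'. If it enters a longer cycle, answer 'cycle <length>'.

Step 0: 0111
Step 1: G0=G1|G2=1|1=1 G1=(1+1>=1)=1 G2=NOT G2=NOT 1=0 G3=G2|G0=1|0=1 -> 1101
Step 2: G0=G1|G2=1|0=1 G1=(1+0>=1)=1 G2=NOT G2=NOT 0=1 G3=G2|G0=0|1=1 -> 1111
Step 3: G0=G1|G2=1|1=1 G1=(1+1>=1)=1 G2=NOT G2=NOT 1=0 G3=G2|G0=1|1=1 -> 1101
Cycle of length 2 starting at step 1 -> no fixed point

Answer: cycle 2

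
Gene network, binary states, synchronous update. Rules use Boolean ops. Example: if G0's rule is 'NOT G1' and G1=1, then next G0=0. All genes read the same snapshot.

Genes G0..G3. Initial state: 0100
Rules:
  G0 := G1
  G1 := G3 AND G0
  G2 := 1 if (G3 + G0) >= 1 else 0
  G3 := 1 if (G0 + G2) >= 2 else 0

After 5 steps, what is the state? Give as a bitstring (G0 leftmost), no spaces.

Step 1: G0=G1=1 G1=G3&G0=0&0=0 G2=(0+0>=1)=0 G3=(0+0>=2)=0 -> 1000
Step 2: G0=G1=0 G1=G3&G0=0&1=0 G2=(0+1>=1)=1 G3=(1+0>=2)=0 -> 0010
Step 3: G0=G1=0 G1=G3&G0=0&0=0 G2=(0+0>=1)=0 G3=(0+1>=2)=0 -> 0000
Step 4: G0=G1=0 G1=G3&G0=0&0=0 G2=(0+0>=1)=0 G3=(0+0>=2)=0 -> 0000
Step 5: G0=G1=0 G1=G3&G0=0&0=0 G2=(0+0>=1)=0 G3=(0+0>=2)=0 -> 0000

0000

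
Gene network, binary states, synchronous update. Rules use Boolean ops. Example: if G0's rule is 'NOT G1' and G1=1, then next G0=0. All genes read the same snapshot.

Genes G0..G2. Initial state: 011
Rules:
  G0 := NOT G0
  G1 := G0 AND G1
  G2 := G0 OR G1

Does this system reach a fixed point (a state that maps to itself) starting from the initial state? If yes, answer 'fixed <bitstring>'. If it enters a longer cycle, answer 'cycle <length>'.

Answer: cycle 2

Derivation:
Step 0: 011
Step 1: G0=NOT G0=NOT 0=1 G1=G0&G1=0&1=0 G2=G0|G1=0|1=1 -> 101
Step 2: G0=NOT G0=NOT 1=0 G1=G0&G1=1&0=0 G2=G0|G1=1|0=1 -> 001
Step 3: G0=NOT G0=NOT 0=1 G1=G0&G1=0&0=0 G2=G0|G1=0|0=0 -> 100
Step 4: G0=NOT G0=NOT 1=0 G1=G0&G1=1&0=0 G2=G0|G1=1|0=1 -> 001
Cycle of length 2 starting at step 2 -> no fixed point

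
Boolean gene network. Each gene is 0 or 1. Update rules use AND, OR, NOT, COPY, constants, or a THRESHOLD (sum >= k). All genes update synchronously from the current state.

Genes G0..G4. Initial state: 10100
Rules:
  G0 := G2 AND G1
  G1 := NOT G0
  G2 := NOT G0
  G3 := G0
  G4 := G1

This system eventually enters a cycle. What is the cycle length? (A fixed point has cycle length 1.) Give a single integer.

Step 0: 10100
Step 1: G0=G2&G1=1&0=0 G1=NOT G0=NOT 1=0 G2=NOT G0=NOT 1=0 G3=G0=1 G4=G1=0 -> 00010
Step 2: G0=G2&G1=0&0=0 G1=NOT G0=NOT 0=1 G2=NOT G0=NOT 0=1 G3=G0=0 G4=G1=0 -> 01100
Step 3: G0=G2&G1=1&1=1 G1=NOT G0=NOT 0=1 G2=NOT G0=NOT 0=1 G3=G0=0 G4=G1=1 -> 11101
Step 4: G0=G2&G1=1&1=1 G1=NOT G0=NOT 1=0 G2=NOT G0=NOT 1=0 G3=G0=1 G4=G1=1 -> 10011
Step 5: G0=G2&G1=0&0=0 G1=NOT G0=NOT 1=0 G2=NOT G0=NOT 1=0 G3=G0=1 G4=G1=0 -> 00010
State from step 5 equals state from step 1 -> cycle length 4

Answer: 4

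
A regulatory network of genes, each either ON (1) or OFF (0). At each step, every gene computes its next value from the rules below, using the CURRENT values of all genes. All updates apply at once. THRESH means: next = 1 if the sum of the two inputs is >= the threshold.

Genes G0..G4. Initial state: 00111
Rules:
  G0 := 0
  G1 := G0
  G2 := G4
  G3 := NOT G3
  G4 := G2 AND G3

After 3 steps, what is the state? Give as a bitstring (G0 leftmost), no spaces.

Step 1: G0=0(const) G1=G0=0 G2=G4=1 G3=NOT G3=NOT 1=0 G4=G2&G3=1&1=1 -> 00101
Step 2: G0=0(const) G1=G0=0 G2=G4=1 G3=NOT G3=NOT 0=1 G4=G2&G3=1&0=0 -> 00110
Step 3: G0=0(const) G1=G0=0 G2=G4=0 G3=NOT G3=NOT 1=0 G4=G2&G3=1&1=1 -> 00001

00001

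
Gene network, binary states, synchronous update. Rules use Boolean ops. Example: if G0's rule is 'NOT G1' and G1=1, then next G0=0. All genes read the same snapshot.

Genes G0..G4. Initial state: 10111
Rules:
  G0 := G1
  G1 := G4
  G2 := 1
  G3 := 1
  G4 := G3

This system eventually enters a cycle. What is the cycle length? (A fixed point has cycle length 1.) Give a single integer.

Answer: 1

Derivation:
Step 0: 10111
Step 1: G0=G1=0 G1=G4=1 G2=1(const) G3=1(const) G4=G3=1 -> 01111
Step 2: G0=G1=1 G1=G4=1 G2=1(const) G3=1(const) G4=G3=1 -> 11111
Step 3: G0=G1=1 G1=G4=1 G2=1(const) G3=1(const) G4=G3=1 -> 11111
State from step 3 equals state from step 2 -> cycle length 1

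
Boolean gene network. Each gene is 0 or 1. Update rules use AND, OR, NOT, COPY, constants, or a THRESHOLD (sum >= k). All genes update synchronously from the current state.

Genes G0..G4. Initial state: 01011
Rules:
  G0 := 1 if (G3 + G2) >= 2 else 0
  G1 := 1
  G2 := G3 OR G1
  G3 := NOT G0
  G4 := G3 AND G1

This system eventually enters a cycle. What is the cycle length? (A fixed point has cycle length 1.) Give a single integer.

Step 0: 01011
Step 1: G0=(1+0>=2)=0 G1=1(const) G2=G3|G1=1|1=1 G3=NOT G0=NOT 0=1 G4=G3&G1=1&1=1 -> 01111
Step 2: G0=(1+1>=2)=1 G1=1(const) G2=G3|G1=1|1=1 G3=NOT G0=NOT 0=1 G4=G3&G1=1&1=1 -> 11111
Step 3: G0=(1+1>=2)=1 G1=1(const) G2=G3|G1=1|1=1 G3=NOT G0=NOT 1=0 G4=G3&G1=1&1=1 -> 11101
Step 4: G0=(0+1>=2)=0 G1=1(const) G2=G3|G1=0|1=1 G3=NOT G0=NOT 1=0 G4=G3&G1=0&1=0 -> 01100
Step 5: G0=(0+1>=2)=0 G1=1(const) G2=G3|G1=0|1=1 G3=NOT G0=NOT 0=1 G4=G3&G1=0&1=0 -> 01110
Step 6: G0=(1+1>=2)=1 G1=1(const) G2=G3|G1=1|1=1 G3=NOT G0=NOT 0=1 G4=G3&G1=1&1=1 -> 11111
State from step 6 equals state from step 2 -> cycle length 4

Answer: 4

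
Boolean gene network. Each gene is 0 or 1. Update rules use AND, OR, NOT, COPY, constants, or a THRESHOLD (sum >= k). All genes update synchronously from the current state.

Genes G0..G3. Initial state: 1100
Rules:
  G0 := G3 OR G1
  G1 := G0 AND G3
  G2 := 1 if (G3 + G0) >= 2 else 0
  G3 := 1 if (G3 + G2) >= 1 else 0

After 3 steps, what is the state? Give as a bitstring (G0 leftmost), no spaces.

Step 1: G0=G3|G1=0|1=1 G1=G0&G3=1&0=0 G2=(0+1>=2)=0 G3=(0+0>=1)=0 -> 1000
Step 2: G0=G3|G1=0|0=0 G1=G0&G3=1&0=0 G2=(0+1>=2)=0 G3=(0+0>=1)=0 -> 0000
Step 3: G0=G3|G1=0|0=0 G1=G0&G3=0&0=0 G2=(0+0>=2)=0 G3=(0+0>=1)=0 -> 0000

0000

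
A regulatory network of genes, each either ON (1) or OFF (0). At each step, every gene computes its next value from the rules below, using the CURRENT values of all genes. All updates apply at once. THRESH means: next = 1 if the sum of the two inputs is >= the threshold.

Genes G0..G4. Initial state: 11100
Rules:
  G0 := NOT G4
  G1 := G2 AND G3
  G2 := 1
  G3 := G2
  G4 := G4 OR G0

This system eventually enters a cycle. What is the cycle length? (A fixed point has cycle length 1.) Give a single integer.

Answer: 1

Derivation:
Step 0: 11100
Step 1: G0=NOT G4=NOT 0=1 G1=G2&G3=1&0=0 G2=1(const) G3=G2=1 G4=G4|G0=0|1=1 -> 10111
Step 2: G0=NOT G4=NOT 1=0 G1=G2&G3=1&1=1 G2=1(const) G3=G2=1 G4=G4|G0=1|1=1 -> 01111
Step 3: G0=NOT G4=NOT 1=0 G1=G2&G3=1&1=1 G2=1(const) G3=G2=1 G4=G4|G0=1|0=1 -> 01111
State from step 3 equals state from step 2 -> cycle length 1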